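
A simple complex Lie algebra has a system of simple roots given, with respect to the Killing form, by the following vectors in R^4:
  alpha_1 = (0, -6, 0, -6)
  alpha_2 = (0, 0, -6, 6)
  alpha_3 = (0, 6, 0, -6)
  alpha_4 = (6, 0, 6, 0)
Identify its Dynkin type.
type D_4

Compute the Cartan integers a_ij = 2(alpha_i, alpha_j)/(alpha_j, alpha_j); the resulting 4x4 Cartan matrix is
[[2, -1, 0, 0], [-1, 2, -1, -1], [0, -1, 2, 0], [0, -1, 0, 2]].
All simple roots have the same length, so the diagram is simply laced. The associated Dynkin diagram is a chain of 2 nodes with a fork of two nodes at one end (D_4), so the type is D_4 (the algebra so(8)).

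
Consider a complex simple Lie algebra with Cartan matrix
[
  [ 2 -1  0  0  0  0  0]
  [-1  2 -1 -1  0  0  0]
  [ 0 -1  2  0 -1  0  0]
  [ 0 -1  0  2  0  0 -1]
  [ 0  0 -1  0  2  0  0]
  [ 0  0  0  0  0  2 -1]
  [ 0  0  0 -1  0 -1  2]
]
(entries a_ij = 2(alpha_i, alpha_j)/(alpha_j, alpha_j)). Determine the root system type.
The matrix has rank 7 with 2's on the diagonal. Reading the off-diagonal entries as Dynkin edges (a single edge where a_ij = a_ji = -1; a double or triple edge where a_ij * a_ji = 2 or 3), the diagram is a chain of 6 nodes with one extra node attached to the third node from one end (E_7). One simple-root ordering that puts it in standard form is (alpha_5, alpha_1, alpha_3, alpha_2, alpha_4, alpha_7, alpha_6). So the algebra is type E_7.

type E_7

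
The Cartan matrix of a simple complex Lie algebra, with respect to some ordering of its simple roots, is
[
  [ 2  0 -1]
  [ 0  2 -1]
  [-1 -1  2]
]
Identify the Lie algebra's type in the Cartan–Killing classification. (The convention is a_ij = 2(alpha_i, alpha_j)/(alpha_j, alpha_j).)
A3

The matrix has rank 3 with 2's on the diagonal. Reading the off-diagonal entries as Dynkin edges (a single edge where a_ij = a_ji = -1; a double or triple edge where a_ij * a_ji = 2 or 3), the diagram is a chain of 3 nodes with single edges (A_3). One simple-root ordering that puts it in standard form is (alpha_1, alpha_3, alpha_2). So the algebra is type A_3, i.e. sl(4).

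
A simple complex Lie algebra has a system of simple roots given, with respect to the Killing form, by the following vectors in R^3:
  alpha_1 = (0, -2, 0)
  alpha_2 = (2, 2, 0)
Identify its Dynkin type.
type B_2

Compute the Cartan integers a_ij = 2(alpha_i, alpha_j)/(alpha_j, alpha_j); the resulting 2x2 Cartan matrix is
[[2, -1], [-2, 2]].
The roots have two lengths (squared-length ratio 2:1); the short ones are alpha_{1}. The associated Dynkin diagram is a chain of 2 nodes with a double edge at one end; the terminal node there is the unique short simple root (B_2), so the type is B_2 (the algebra so(5)).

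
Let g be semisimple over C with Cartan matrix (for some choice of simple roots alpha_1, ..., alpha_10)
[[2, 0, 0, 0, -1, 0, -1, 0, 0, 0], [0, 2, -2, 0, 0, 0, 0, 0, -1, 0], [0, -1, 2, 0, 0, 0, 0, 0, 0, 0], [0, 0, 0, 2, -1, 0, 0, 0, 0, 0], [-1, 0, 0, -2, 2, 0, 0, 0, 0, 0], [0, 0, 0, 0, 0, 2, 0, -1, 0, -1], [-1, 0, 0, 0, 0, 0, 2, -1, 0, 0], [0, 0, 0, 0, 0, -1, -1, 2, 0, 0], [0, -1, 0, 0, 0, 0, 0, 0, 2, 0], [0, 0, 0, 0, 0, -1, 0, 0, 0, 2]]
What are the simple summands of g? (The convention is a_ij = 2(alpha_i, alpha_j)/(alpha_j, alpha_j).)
B_3 (so(7)) + B_7 (so(15))

The diagram associated to this matrix has two connected components: the simple roots {alpha_2, alpha_3, alpha_9} form a chain of 3 nodes with a double edge at one end; the terminal node there is the unique short simple root (B_3), and {alpha_1, alpha_4, alpha_5, alpha_6, alpha_7, alpha_8, alpha_10} form a chain of 7 nodes with a double edge at one end; the terminal node there is the unique short simple root (B_7). A semisimple Lie algebra decomposes uniquely as the direct sum of simple ideals, one per connected component of its Dynkin diagram, so g ≅ B_3 ⊕ B_7 (dimension 21 + 105 = 126).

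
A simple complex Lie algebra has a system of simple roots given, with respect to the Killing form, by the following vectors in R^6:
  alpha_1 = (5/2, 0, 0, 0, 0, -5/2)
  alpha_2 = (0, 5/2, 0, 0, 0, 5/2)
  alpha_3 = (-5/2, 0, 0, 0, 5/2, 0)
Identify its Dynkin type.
A3

Compute the Cartan integers a_ij = 2(alpha_i, alpha_j)/(alpha_j, alpha_j); the resulting 3x3 Cartan matrix is
[[2, -1, -1], [-1, 2, 0], [-1, 0, 2]].
All simple roots have the same length, so the diagram is simply laced. The associated Dynkin diagram is a chain of 3 nodes with single edges (A_3), so the type is A_3 (the algebra sl(4)).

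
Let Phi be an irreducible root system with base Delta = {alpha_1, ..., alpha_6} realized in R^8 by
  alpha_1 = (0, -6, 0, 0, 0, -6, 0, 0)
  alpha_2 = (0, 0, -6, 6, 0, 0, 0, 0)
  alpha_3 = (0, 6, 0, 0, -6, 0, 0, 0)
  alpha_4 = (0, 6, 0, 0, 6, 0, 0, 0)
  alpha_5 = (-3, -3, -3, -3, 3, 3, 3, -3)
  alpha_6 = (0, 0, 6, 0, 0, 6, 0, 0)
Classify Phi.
Compute the Cartan integers a_ij = 2(alpha_i, alpha_j)/(alpha_j, alpha_j); the resulting 6x6 Cartan matrix is
[[2, 0, -1, -1, 0, -1], [0, 2, 0, 0, 0, -1], [-1, 0, 2, 0, -1, 0], [-1, 0, 0, 2, 0, 0], [0, 0, -1, 0, 2, 0], [-1, -1, 0, 0, 0, 2]].
All simple roots have the same length, so the diagram is simply laced. The associated Dynkin diagram is a chain of 5 nodes with one extra node attached to the third node from one end (E_6), so the type is E_6.

type E_6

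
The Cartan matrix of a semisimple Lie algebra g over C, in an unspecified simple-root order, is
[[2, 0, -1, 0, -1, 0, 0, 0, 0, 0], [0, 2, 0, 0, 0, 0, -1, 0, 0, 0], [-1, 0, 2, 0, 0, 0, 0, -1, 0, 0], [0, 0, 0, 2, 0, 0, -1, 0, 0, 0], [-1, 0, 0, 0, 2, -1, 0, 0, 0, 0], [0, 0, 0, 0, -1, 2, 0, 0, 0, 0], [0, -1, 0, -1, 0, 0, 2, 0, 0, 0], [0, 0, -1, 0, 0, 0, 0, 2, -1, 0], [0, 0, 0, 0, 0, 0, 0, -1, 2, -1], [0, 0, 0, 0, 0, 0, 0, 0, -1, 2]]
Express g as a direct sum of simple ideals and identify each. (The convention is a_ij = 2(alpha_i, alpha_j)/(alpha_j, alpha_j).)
type A_3 + type A_7

The diagram associated to this matrix has two connected components: the simple roots {alpha_2, alpha_4, alpha_7} form a chain of 3 nodes with single edges (A_3), and {alpha_1, alpha_3, alpha_5, alpha_6, alpha_8, alpha_9, alpha_10} form a chain of 7 nodes with single edges (A_7). A semisimple Lie algebra decomposes uniquely as the direct sum of simple ideals, one per connected component of its Dynkin diagram, so g ≅ A_3 ⊕ A_7 (dimension 15 + 63 = 78).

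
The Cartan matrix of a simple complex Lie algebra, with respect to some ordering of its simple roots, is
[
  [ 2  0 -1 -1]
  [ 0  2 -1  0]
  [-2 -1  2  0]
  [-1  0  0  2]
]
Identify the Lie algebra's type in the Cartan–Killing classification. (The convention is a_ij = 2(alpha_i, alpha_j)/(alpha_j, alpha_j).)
F_4

The matrix has rank 4 with 2's on the diagonal. Reading the off-diagonal entries as Dynkin edges (a single edge where a_ij = a_ji = -1; a double or triple edge where a_ij * a_ji = 2 or 3), the diagram is a chain of 4 nodes with a double edge between the middle two (F_4). One simple-root ordering that puts it in standard form is (alpha_2, alpha_3, alpha_1, alpha_4). So the algebra is type F_4.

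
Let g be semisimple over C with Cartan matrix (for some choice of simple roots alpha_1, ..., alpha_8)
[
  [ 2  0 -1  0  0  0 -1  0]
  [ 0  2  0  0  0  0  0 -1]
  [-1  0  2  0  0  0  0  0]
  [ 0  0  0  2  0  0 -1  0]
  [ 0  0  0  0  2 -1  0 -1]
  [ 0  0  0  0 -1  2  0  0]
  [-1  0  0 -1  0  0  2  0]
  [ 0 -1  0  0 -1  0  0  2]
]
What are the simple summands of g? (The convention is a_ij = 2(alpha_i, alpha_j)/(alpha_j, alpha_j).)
The diagram associated to this matrix has two connected components: the simple roots {alpha_2, alpha_5, alpha_6, alpha_8} form a chain of 4 nodes with single edges (A_4), and {alpha_1, alpha_3, alpha_4, alpha_7} form a chain of 4 nodes with single edges (A_4). A semisimple Lie algebra decomposes uniquely as the direct sum of simple ideals, one per connected component of its Dynkin diagram, so g ≅ A_4 ⊕ A_4 (dimension 24 + 24 = 48).

A4 ⊕ A4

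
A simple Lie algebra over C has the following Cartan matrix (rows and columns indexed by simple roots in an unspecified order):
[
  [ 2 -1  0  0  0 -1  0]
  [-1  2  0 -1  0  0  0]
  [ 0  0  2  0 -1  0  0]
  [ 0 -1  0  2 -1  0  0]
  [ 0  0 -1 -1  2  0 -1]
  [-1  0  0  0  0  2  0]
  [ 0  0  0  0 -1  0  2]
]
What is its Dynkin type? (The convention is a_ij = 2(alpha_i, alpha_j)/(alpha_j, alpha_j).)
D_7

The matrix has rank 7 with 2's on the diagonal. Reading the off-diagonal entries as Dynkin edges (a single edge where a_ij = a_ji = -1; a double or triple edge where a_ij * a_ji = 2 or 3), the diagram is a chain of 5 nodes with a fork of two nodes at one end (D_7). One simple-root ordering that puts it in standard form is (alpha_6, alpha_1, alpha_2, alpha_4, alpha_5, alpha_7, alpha_3). So the algebra is type D_7, i.e. so(14).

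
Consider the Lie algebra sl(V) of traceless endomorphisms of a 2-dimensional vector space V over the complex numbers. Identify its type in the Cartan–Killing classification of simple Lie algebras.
A_1

This is sl(2), which has dimension 2^2 - 1 = 3 and rank 2 - 1 = 1 (a Cartan subalgebra is the diagonal traceless matrices). In the classification of classical Lie algebras, the special linear algebra sl(n+1) has type A_n; here n = 1, so the Dynkin diagram is a chain of 1 nodes with single edges (A_1). Hence the type is A_1.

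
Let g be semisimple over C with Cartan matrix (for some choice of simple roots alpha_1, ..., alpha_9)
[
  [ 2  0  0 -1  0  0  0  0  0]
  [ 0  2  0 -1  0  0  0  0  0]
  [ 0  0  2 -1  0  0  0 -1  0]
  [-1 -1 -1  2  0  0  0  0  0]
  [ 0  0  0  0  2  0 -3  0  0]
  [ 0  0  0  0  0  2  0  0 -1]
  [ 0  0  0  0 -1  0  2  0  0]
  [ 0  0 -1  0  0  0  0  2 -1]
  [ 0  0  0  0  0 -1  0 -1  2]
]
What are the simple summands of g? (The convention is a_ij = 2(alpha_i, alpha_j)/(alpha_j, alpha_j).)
The diagram associated to this matrix has two connected components: the simple roots {alpha_1, alpha_2, alpha_3, alpha_4, alpha_6, alpha_8, alpha_9} form a chain of 5 nodes with a fork of two nodes at one end (D_7), and {alpha_5, alpha_7} form two nodes joined by a triple edge (G_2). A semisimple Lie algebra decomposes uniquely as the direct sum of simple ideals, one per connected component of its Dynkin diagram, so g ≅ D_7 ⊕ G_2 (dimension 91 + 14 = 105).

D_7 (so(14)) ⊕ G_2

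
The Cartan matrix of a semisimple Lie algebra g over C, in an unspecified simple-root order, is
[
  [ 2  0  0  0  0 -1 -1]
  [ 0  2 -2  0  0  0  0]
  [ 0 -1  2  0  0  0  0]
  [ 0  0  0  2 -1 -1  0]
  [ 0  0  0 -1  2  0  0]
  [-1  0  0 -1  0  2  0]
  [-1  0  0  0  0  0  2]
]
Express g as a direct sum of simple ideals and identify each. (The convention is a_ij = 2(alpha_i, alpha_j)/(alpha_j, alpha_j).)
A_5 (sl(6)) ⊕ B_2 (so(5))

The diagram associated to this matrix has two connected components: the simple roots {alpha_1, alpha_4, alpha_5, alpha_6, alpha_7} form a chain of 5 nodes with single edges (A_5), and {alpha_2, alpha_3} form a chain of 2 nodes with a double edge at one end; the terminal node there is the unique short simple root (B_2). A semisimple Lie algebra decomposes uniquely as the direct sum of simple ideals, one per connected component of its Dynkin diagram, so g ≅ A_5 ⊕ B_2 (dimension 35 + 10 = 45).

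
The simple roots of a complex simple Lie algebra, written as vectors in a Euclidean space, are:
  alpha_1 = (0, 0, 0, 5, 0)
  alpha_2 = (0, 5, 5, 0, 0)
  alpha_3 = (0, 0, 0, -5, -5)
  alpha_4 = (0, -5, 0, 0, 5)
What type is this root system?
Compute the Cartan integers a_ij = 2(alpha_i, alpha_j)/(alpha_j, alpha_j); the resulting 4x4 Cartan matrix is
[[2, 0, -1, 0], [0, 2, 0, -1], [-2, 0, 2, -1], [0, -1, -1, 2]].
The roots have two lengths (squared-length ratio 2:1); the short ones are alpha_{1}. The associated Dynkin diagram is a chain of 4 nodes with a double edge at one end; the terminal node there is the unique short simple root (B_4), so the type is B_4 (the algebra so(9)).

type B_4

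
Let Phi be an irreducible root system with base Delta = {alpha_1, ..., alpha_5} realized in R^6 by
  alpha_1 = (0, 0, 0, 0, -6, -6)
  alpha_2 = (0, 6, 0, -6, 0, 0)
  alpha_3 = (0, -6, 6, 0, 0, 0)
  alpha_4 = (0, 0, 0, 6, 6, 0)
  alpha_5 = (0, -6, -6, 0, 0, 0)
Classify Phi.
Compute the Cartan integers a_ij = 2(alpha_i, alpha_j)/(alpha_j, alpha_j); the resulting 5x5 Cartan matrix is
[[2, 0, 0, -1, 0], [0, 2, -1, -1, -1], [0, -1, 2, 0, 0], [-1, -1, 0, 2, 0], [0, -1, 0, 0, 2]].
All simple roots have the same length, so the diagram is simply laced. The associated Dynkin diagram is a chain of 3 nodes with a fork of two nodes at one end (D_5), so the type is D_5 (the algebra so(10)).

D_5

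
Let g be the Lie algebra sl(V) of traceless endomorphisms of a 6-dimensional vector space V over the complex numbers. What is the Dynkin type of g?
This is sl(6), which has dimension 6^2 - 1 = 35 and rank 6 - 1 = 5 (a Cartan subalgebra is the diagonal traceless matrices). In the classification of classical Lie algebras, the special linear algebra sl(n+1) has type A_n; here n = 5, so the Dynkin diagram is a chain of 5 nodes with single edges (A_5). Hence the type is A_5.

A_5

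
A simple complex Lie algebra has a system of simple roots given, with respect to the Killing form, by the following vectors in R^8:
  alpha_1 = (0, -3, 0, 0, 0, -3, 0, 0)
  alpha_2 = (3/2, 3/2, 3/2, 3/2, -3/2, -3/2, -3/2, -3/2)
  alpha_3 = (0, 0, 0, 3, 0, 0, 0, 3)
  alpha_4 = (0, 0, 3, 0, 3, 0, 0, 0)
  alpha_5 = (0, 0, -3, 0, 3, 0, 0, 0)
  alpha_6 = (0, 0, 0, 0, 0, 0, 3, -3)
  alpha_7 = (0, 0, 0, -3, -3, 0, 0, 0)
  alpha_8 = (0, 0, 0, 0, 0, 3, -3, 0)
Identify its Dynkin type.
type E_8

Compute the Cartan integers a_ij = 2(alpha_i, alpha_j)/(alpha_j, alpha_j); the resulting 8x8 Cartan matrix is
[[2, 0, 0, 0, 0, 0, 0, -1], [0, 2, 0, 0, -1, 0, 0, 0], [0, 0, 2, 0, 0, -1, -1, 0], [0, 0, 0, 2, 0, 0, -1, 0], [0, -1, 0, 0, 2, 0, -1, 0], [0, 0, -1, 0, 0, 2, 0, -1], [0, 0, -1, -1, -1, 0, 2, 0], [-1, 0, 0, 0, 0, -1, 0, 2]].
All simple roots have the same length, so the diagram is simply laced. The associated Dynkin diagram is a chain of 7 nodes with one extra node attached to the third node from one end (E_8), so the type is E_8.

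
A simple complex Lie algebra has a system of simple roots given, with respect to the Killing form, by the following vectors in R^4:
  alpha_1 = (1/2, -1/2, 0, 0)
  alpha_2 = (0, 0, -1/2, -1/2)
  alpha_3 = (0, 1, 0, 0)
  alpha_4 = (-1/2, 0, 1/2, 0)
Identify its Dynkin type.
Compute the Cartan integers a_ij = 2(alpha_i, alpha_j)/(alpha_j, alpha_j); the resulting 4x4 Cartan matrix is
[[2, 0, -1, -1], [0, 2, 0, -1], [-2, 0, 2, 0], [-1, -1, 0, 2]].
The roots have two lengths (squared-length ratio 2:1); the short ones are alpha_{1,2,4}. The associated Dynkin diagram is a chain of 4 nodes with a double edge at one end; the terminal node there is the unique long simple root (C_4), so the type is C_4 (the algebra sp(8)).

C_4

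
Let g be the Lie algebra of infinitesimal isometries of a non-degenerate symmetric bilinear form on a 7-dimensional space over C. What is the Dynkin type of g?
This is so(7) with 7 odd, which has dimension 7(7-1)/2 = 21 and rank (7-1)/2 = 3. In the classification of classical Lie algebras, the orthogonal algebra so(2n+1) in an odd number of variables has type B_n; here n = 3, so the Dynkin diagram is a chain of 3 nodes with a double edge at one end; the terminal node there is the unique short simple root (B_3). Hence the type is B_3.

type B_3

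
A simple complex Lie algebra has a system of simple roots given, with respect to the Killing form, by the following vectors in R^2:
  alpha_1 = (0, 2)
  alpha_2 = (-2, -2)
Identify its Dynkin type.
Compute the Cartan integers a_ij = 2(alpha_i, alpha_j)/(alpha_j, alpha_j); the resulting 2x2 Cartan matrix is
[[2, -1], [-2, 2]].
The roots have two lengths (squared-length ratio 2:1); the short ones are alpha_{1}. The associated Dynkin diagram is a chain of 2 nodes with a double edge at one end; the terminal node there is the unique short simple root (B_2), so the type is B_2 (the algebra so(5)).

B_2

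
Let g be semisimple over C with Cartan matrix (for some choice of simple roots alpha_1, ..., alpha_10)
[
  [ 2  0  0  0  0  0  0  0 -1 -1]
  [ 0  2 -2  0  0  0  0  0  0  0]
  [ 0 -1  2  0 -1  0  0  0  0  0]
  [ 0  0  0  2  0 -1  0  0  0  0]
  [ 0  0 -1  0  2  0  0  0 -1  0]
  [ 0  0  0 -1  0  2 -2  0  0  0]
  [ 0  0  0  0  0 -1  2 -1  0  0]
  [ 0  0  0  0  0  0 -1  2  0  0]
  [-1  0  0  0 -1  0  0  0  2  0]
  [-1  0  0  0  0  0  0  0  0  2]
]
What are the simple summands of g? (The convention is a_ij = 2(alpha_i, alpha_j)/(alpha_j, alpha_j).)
The diagram associated to this matrix has two connected components: the simple roots {alpha_1, alpha_2, alpha_3, alpha_5, alpha_9, alpha_10} form a chain of 6 nodes with a double edge at one end; the terminal node there is the unique long simple root (C_6), and {alpha_4, alpha_6, alpha_7, alpha_8} form a chain of 4 nodes with a double edge between the middle two (F_4). A semisimple Lie algebra decomposes uniquely as the direct sum of simple ideals, one per connected component of its Dynkin diagram, so g ≅ C_6 ⊕ F_4 (dimension 78 + 52 = 130).

C6 ⊕ F4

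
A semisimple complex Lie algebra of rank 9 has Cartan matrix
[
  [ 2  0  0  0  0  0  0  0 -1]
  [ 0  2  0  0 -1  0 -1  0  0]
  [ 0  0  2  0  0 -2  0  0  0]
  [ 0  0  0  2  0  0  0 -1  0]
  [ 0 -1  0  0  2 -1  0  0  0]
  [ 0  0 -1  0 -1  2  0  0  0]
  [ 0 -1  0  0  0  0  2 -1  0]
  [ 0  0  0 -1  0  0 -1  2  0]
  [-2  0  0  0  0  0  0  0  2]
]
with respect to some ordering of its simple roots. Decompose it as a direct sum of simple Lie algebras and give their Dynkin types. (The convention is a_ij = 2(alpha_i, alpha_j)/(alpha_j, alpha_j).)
The diagram associated to this matrix has two connected components: the simple roots {alpha_1, alpha_9} form a chain of 2 nodes with a double edge at one end; the terminal node there is the unique short simple root (B_2), and {alpha_2, alpha_3, alpha_4, alpha_5, alpha_6, alpha_7, alpha_8} form a chain of 7 nodes with a double edge at one end; the terminal node there is the unique long simple root (C_7). A semisimple Lie algebra decomposes uniquely as the direct sum of simple ideals, one per connected component of its Dynkin diagram, so g ≅ B_2 ⊕ C_7 (dimension 10 + 105 = 115).

B_2 (so(5)) + C_7 (sp(14))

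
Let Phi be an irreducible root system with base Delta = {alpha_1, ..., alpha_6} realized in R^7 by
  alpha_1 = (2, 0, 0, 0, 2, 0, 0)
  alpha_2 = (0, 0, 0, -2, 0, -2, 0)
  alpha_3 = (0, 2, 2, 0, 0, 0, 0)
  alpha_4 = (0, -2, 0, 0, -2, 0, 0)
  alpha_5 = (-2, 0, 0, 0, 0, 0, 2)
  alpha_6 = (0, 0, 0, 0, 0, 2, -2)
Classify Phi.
type A_6

Compute the Cartan integers a_ij = 2(alpha_i, alpha_j)/(alpha_j, alpha_j); the resulting 6x6 Cartan matrix is
[[2, 0, 0, -1, -1, 0], [0, 2, 0, 0, 0, -1], [0, 0, 2, -1, 0, 0], [-1, 0, -1, 2, 0, 0], [-1, 0, 0, 0, 2, -1], [0, -1, 0, 0, -1, 2]].
All simple roots have the same length, so the diagram is simply laced. The associated Dynkin diagram is a chain of 6 nodes with single edges (A_6), so the type is A_6 (the algebra sl(7)).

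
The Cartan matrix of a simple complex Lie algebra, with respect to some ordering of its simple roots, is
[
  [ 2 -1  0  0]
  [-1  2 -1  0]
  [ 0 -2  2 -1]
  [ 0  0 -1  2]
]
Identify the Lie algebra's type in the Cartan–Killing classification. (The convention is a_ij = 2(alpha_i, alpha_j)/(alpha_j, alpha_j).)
The matrix has rank 4 with 2's on the diagonal. Reading the off-diagonal entries as Dynkin edges (a single edge where a_ij = a_ji = -1; a double or triple edge where a_ij * a_ji = 2 or 3), the diagram is a chain of 4 nodes with a double edge between the middle two (F_4). One simple-root ordering that puts it in standard form is (alpha_4, alpha_3, alpha_2, alpha_1). So the algebra is type F_4.

F_4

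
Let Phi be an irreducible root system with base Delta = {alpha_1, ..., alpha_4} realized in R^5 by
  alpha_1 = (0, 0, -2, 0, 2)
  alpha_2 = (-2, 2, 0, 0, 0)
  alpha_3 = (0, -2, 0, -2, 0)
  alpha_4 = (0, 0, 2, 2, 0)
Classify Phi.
Compute the Cartan integers a_ij = 2(alpha_i, alpha_j)/(alpha_j, alpha_j); the resulting 4x4 Cartan matrix is
[[2, 0, 0, -1], [0, 2, -1, 0], [0, -1, 2, -1], [-1, 0, -1, 2]].
All simple roots have the same length, so the diagram is simply laced. The associated Dynkin diagram is a chain of 4 nodes with single edges (A_4), so the type is A_4 (the algebra sl(5)).

A_4 (sl(5))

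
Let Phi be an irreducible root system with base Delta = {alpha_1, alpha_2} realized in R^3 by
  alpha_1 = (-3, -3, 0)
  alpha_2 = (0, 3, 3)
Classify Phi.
A_2

Compute the Cartan integers a_ij = 2(alpha_i, alpha_j)/(alpha_j, alpha_j); the resulting 2x2 Cartan matrix is
[[2, -1], [-1, 2]].
All simple roots have the same length, so the diagram is simply laced. The associated Dynkin diagram is a chain of 2 nodes with single edges (A_2), so the type is A_2 (the algebra sl(3)).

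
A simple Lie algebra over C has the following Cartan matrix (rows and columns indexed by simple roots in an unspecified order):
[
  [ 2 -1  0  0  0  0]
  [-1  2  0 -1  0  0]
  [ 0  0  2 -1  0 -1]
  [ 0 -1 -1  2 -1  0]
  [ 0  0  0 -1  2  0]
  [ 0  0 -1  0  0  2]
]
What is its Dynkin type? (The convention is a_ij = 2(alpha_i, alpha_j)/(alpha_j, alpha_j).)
E_6

The matrix has rank 6 with 2's on the diagonal. Reading the off-diagonal entries as Dynkin edges (a single edge where a_ij = a_ji = -1; a double or triple edge where a_ij * a_ji = 2 or 3), the diagram is a chain of 5 nodes with one extra node attached to the third node from one end (E_6). One simple-root ordering that puts it in standard form is (alpha_6, alpha_5, alpha_3, alpha_4, alpha_2, alpha_1). So the algebra is type E_6.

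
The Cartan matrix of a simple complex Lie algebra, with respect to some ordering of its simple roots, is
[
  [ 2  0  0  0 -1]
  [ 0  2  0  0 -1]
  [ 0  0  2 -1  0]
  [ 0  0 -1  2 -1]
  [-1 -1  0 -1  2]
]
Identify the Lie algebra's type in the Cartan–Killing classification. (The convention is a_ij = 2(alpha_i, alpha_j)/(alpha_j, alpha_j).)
D_5 (so(10))

The matrix has rank 5 with 2's on the diagonal. Reading the off-diagonal entries as Dynkin edges (a single edge where a_ij = a_ji = -1; a double or triple edge where a_ij * a_ji = 2 or 3), the diagram is a chain of 3 nodes with a fork of two nodes at one end (D_5). One simple-root ordering that puts it in standard form is (alpha_3, alpha_4, alpha_5, alpha_1, alpha_2). So the algebra is type D_5, i.e. so(10).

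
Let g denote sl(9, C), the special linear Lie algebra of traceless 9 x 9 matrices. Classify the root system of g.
A_8 (sl(9))

This is sl(9), which has dimension 9^2 - 1 = 80 and rank 9 - 1 = 8 (a Cartan subalgebra is the diagonal traceless matrices). In the classification of classical Lie algebras, the special linear algebra sl(n+1) has type A_n; here n = 8, so the Dynkin diagram is a chain of 8 nodes with single edges (A_8). Hence the type is A_8.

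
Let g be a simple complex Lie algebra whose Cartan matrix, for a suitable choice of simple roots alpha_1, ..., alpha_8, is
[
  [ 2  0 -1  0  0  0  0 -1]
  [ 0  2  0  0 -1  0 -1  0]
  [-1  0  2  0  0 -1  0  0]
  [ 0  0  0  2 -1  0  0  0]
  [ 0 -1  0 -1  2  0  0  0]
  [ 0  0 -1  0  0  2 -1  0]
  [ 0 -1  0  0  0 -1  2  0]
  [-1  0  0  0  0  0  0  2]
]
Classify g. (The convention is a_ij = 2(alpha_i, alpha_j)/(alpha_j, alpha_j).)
A_8 (sl(9))

The matrix has rank 8 with 2's on the diagonal. Reading the off-diagonal entries as Dynkin edges (a single edge where a_ij = a_ji = -1; a double or triple edge where a_ij * a_ji = 2 or 3), the diagram is a chain of 8 nodes with single edges (A_8). One simple-root ordering that puts it in standard form is (alpha_8, alpha_1, alpha_3, alpha_6, alpha_7, alpha_2, alpha_5, alpha_4). So the algebra is type A_8, i.e. sl(9).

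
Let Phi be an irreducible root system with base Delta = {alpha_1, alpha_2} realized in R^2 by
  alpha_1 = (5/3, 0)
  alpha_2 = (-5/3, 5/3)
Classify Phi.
Compute the Cartan integers a_ij = 2(alpha_i, alpha_j)/(alpha_j, alpha_j); the resulting 2x2 Cartan matrix is
[[2, -1], [-2, 2]].
The roots have two lengths (squared-length ratio 2:1); the short ones are alpha_{1}. The associated Dynkin diagram is a chain of 2 nodes with a double edge at one end; the terminal node there is the unique short simple root (B_2), so the type is B_2 (the algebra so(5)).

B2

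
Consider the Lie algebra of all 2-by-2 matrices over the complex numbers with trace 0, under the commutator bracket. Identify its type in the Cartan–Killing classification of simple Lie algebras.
type A_1

This is sl(2), which has dimension 2^2 - 1 = 3 and rank 2 - 1 = 1 (a Cartan subalgebra is the diagonal traceless matrices). In the classification of classical Lie algebras, the special linear algebra sl(n+1) has type A_n; here n = 1, so the Dynkin diagram is a chain of 1 nodes with single edges (A_1). Hence the type is A_1.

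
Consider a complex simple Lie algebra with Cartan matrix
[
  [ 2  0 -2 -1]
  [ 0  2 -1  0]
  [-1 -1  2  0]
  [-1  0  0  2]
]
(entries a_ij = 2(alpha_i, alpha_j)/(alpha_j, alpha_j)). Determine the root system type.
F4

The matrix has rank 4 with 2's on the diagonal. Reading the off-diagonal entries as Dynkin edges (a single edge where a_ij = a_ji = -1; a double or triple edge where a_ij * a_ji = 2 or 3), the diagram is a chain of 4 nodes with a double edge between the middle two (F_4). One simple-root ordering that puts it in standard form is (alpha_4, alpha_1, alpha_3, alpha_2). So the algebra is type F_4.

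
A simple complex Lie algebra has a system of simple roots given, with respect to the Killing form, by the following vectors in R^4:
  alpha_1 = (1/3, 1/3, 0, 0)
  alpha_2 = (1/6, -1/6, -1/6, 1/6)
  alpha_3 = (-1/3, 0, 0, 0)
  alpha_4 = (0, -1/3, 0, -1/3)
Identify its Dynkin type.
Compute the Cartan integers a_ij = 2(alpha_i, alpha_j)/(alpha_j, alpha_j); the resulting 4x4 Cartan matrix is
[[2, 0, -2, -1], [0, 2, -1, 0], [-1, -1, 2, 0], [-1, 0, 0, 2]].
The roots have two lengths (squared-length ratio 2:1); the short ones are alpha_{2,3}. The associated Dynkin diagram is a chain of 4 nodes with a double edge between the middle two (F_4), so the type is F_4.

F_4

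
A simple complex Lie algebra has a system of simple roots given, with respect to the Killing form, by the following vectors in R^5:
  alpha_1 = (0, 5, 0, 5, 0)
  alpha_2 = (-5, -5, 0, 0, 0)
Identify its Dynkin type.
Compute the Cartan integers a_ij = 2(alpha_i, alpha_j)/(alpha_j, alpha_j); the resulting 2x2 Cartan matrix is
[[2, -1], [-1, 2]].
All simple roots have the same length, so the diagram is simply laced. The associated Dynkin diagram is a chain of 2 nodes with single edges (A_2), so the type is A_2 (the algebra sl(3)).

A2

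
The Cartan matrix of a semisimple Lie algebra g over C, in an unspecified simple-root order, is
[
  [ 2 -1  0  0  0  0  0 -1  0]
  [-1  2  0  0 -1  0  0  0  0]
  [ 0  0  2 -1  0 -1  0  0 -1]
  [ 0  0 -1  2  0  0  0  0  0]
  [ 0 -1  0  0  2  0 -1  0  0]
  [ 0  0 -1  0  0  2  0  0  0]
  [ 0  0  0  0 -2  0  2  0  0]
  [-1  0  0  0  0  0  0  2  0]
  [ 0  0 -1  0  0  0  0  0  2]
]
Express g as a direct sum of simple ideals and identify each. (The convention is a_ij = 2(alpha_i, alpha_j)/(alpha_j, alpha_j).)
The diagram associated to this matrix has two connected components: the simple roots {alpha_1, alpha_2, alpha_5, alpha_7, alpha_8} form a chain of 5 nodes with a double edge at one end; the terminal node there is the unique long simple root (C_5), and {alpha_3, alpha_4, alpha_6, alpha_9} form a chain of 2 nodes with a fork of two nodes at one end (D_4). A semisimple Lie algebra decomposes uniquely as the direct sum of simple ideals, one per connected component of its Dynkin diagram, so g ≅ C_5 ⊕ D_4 (dimension 55 + 28 = 83).

C_5 ⊕ D_4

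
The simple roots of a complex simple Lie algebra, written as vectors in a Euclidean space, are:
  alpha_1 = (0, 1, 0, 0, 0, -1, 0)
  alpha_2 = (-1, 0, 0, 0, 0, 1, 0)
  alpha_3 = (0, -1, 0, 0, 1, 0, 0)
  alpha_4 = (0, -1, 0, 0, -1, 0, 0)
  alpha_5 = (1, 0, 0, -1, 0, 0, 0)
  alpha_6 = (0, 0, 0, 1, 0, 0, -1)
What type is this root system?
Compute the Cartan integers a_ij = 2(alpha_i, alpha_j)/(alpha_j, alpha_j); the resulting 6x6 Cartan matrix is
[[2, -1, -1, -1, 0, 0], [-1, 2, 0, 0, -1, 0], [-1, 0, 2, 0, 0, 0], [-1, 0, 0, 2, 0, 0], [0, -1, 0, 0, 2, -1], [0, 0, 0, 0, -1, 2]].
All simple roots have the same length, so the diagram is simply laced. The associated Dynkin diagram is a chain of 4 nodes with a fork of two nodes at one end (D_6), so the type is D_6 (the algebra so(12)).

type D_6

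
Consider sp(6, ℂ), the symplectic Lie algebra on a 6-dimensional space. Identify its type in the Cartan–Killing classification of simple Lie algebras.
type C_3

This is sp(6), which has dimension 6(6+1)/2 = 21 and rank 6/2 = 3. In the classification of classical Lie algebras, the symplectic algebra sp(2n) has type C_n; here n = 3, so the Dynkin diagram is a chain of 3 nodes with a double edge at one end; the terminal node there is the unique long simple root (C_3). Hence the type is C_3.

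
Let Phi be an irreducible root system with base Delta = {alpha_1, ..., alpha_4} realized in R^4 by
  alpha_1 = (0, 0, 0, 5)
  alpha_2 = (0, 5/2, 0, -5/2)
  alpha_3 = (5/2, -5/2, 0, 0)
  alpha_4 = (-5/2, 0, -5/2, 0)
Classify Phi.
C_4

Compute the Cartan integers a_ij = 2(alpha_i, alpha_j)/(alpha_j, alpha_j); the resulting 4x4 Cartan matrix is
[[2, -2, 0, 0], [-1, 2, -1, 0], [0, -1, 2, -1], [0, 0, -1, 2]].
The roots have two lengths (squared-length ratio 2:1); the short ones are alpha_{2,3,4}. The associated Dynkin diagram is a chain of 4 nodes with a double edge at one end; the terminal node there is the unique long simple root (C_4), so the type is C_4 (the algebra sp(8)).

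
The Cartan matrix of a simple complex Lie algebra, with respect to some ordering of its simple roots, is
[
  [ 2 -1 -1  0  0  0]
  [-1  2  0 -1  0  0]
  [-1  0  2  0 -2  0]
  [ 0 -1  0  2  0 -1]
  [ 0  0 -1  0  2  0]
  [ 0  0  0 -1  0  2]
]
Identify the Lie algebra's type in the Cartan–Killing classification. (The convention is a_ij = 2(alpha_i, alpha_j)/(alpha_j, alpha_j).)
The matrix has rank 6 with 2's on the diagonal. Reading the off-diagonal entries as Dynkin edges (a single edge where a_ij = a_ji = -1; a double or triple edge where a_ij * a_ji = 2 or 3), the diagram is a chain of 6 nodes with a double edge at one end; the terminal node there is the unique short simple root (B_6). One simple-root ordering that puts it in standard form is (alpha_6, alpha_4, alpha_2, alpha_1, alpha_3, alpha_5). So the algebra is type B_6, i.e. so(13).

B_6 (so(13))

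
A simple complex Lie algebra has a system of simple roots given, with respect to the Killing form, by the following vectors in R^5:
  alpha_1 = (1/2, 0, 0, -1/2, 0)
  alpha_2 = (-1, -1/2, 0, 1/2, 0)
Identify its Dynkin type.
Compute the Cartan integers a_ij = 2(alpha_i, alpha_j)/(alpha_j, alpha_j); the resulting 2x2 Cartan matrix is
[[2, -1], [-3, 2]].
The roots have two lengths (squared-length ratio 3:1); the short ones are alpha_{1}. The associated Dynkin diagram is two nodes joined by a triple edge (G_2), so the type is G_2.

type G_2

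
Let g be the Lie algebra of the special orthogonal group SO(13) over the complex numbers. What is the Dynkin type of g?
This is so(13) with 13 odd, which has dimension 13(13-1)/2 = 78 and rank (13-1)/2 = 6. In the classification of classical Lie algebras, the orthogonal algebra so(2n+1) in an odd number of variables has type B_n; here n = 6, so the Dynkin diagram is a chain of 6 nodes with a double edge at one end; the terminal node there is the unique short simple root (B_6). Hence the type is B_6.

type B_6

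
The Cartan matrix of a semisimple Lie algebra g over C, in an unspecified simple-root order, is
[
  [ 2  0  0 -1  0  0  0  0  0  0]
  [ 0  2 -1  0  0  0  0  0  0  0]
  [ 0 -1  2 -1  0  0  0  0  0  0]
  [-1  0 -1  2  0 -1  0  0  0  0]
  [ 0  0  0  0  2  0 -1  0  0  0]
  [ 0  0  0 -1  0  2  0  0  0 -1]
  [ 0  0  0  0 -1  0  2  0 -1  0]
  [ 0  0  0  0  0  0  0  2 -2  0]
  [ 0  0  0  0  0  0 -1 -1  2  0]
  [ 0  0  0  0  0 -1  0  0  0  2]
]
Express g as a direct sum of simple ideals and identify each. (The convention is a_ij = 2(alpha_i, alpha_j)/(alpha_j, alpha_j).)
The diagram associated to this matrix has two connected components: the simple roots {alpha_5, alpha_7, alpha_8, alpha_9} form a chain of 4 nodes with a double edge at one end; the terminal node there is the unique long simple root (C_4), and {alpha_1, alpha_2, alpha_3, alpha_4, alpha_6, alpha_10} form a chain of 5 nodes with one extra node attached to the third node from one end (E_6). A semisimple Lie algebra decomposes uniquely as the direct sum of simple ideals, one per connected component of its Dynkin diagram, so g ≅ C_4 ⊕ E_6 (dimension 36 + 78 = 114).

C_4 ⊕ E_6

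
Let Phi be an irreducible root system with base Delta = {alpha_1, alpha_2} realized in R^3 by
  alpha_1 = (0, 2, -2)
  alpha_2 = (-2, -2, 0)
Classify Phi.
type A_2

Compute the Cartan integers a_ij = 2(alpha_i, alpha_j)/(alpha_j, alpha_j); the resulting 2x2 Cartan matrix is
[[2, -1], [-1, 2]].
All simple roots have the same length, so the diagram is simply laced. The associated Dynkin diagram is a chain of 2 nodes with single edges (A_2), so the type is A_2 (the algebra sl(3)).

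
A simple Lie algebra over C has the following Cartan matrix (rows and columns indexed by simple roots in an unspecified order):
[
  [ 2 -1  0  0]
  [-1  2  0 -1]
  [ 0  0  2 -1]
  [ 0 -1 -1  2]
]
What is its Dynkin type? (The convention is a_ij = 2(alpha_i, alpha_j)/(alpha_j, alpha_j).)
The matrix has rank 4 with 2's on the diagonal. Reading the off-diagonal entries as Dynkin edges (a single edge where a_ij = a_ji = -1; a double or triple edge where a_ij * a_ji = 2 or 3), the diagram is a chain of 4 nodes with single edges (A_4). One simple-root ordering that puts it in standard form is (alpha_1, alpha_2, alpha_4, alpha_3). So the algebra is type A_4, i.e. sl(5).

A4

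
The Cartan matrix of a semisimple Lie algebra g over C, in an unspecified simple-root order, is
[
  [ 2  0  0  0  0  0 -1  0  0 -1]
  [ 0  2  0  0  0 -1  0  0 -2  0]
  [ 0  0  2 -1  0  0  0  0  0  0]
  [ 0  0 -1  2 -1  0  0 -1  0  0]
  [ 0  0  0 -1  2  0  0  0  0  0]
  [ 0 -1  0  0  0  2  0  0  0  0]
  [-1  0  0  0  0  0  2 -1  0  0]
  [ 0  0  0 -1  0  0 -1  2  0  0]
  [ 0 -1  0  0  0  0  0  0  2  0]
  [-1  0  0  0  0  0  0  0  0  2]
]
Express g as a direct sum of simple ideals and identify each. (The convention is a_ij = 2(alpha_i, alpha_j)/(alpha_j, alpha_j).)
The diagram associated to this matrix has two connected components: the simple roots {alpha_2, alpha_6, alpha_9} form a chain of 3 nodes with a double edge at one end; the terminal node there is the unique short simple root (B_3), and {alpha_1, alpha_3, alpha_4, alpha_5, alpha_7, alpha_8, alpha_10} form a chain of 5 nodes with a fork of two nodes at one end (D_7). A semisimple Lie algebra decomposes uniquely as the direct sum of simple ideals, one per connected component of its Dynkin diagram, so g ≅ B_3 ⊕ D_7 (dimension 21 + 91 = 112).

type B_3 ⊕ type D_7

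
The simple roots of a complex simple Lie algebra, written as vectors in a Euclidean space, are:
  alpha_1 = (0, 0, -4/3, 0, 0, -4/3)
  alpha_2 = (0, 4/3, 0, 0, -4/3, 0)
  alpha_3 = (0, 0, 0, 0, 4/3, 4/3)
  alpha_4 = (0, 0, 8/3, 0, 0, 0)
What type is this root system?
Compute the Cartan integers a_ij = 2(alpha_i, alpha_j)/(alpha_j, alpha_j); the resulting 4x4 Cartan matrix is
[[2, 0, -1, -1], [0, 2, -1, 0], [-1, -1, 2, 0], [-2, 0, 0, 2]].
The roots have two lengths (squared-length ratio 2:1); the short ones are alpha_{1,2,3}. The associated Dynkin diagram is a chain of 4 nodes with a double edge at one end; the terminal node there is the unique long simple root (C_4), so the type is C_4 (the algebra sp(8)).

C_4 (sp(8))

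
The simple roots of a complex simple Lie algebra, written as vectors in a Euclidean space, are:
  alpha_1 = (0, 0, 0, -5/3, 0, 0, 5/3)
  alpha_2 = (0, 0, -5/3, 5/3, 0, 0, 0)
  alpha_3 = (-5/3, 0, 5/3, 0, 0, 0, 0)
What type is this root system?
Compute the Cartan integers a_ij = 2(alpha_i, alpha_j)/(alpha_j, alpha_j); the resulting 3x3 Cartan matrix is
[[2, -1, 0], [-1, 2, -1], [0, -1, 2]].
All simple roots have the same length, so the diagram is simply laced. The associated Dynkin diagram is a chain of 3 nodes with single edges (A_3), so the type is A_3 (the algebra sl(4)).

A_3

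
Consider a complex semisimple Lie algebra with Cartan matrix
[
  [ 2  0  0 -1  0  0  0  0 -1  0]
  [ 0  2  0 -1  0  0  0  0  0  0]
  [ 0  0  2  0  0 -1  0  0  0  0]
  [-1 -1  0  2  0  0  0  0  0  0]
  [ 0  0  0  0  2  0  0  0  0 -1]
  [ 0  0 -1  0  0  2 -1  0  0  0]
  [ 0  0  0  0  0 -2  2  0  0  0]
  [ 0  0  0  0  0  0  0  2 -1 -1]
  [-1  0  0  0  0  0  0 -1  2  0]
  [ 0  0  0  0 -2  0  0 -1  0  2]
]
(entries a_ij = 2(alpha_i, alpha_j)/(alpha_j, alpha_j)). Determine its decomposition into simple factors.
The diagram associated to this matrix has two connected components: the simple roots {alpha_1, alpha_2, alpha_4, alpha_5, alpha_8, alpha_9, alpha_10} form a chain of 7 nodes with a double edge at one end; the terminal node there is the unique short simple root (B_7), and {alpha_3, alpha_6, alpha_7} form a chain of 3 nodes with a double edge at one end; the terminal node there is the unique long simple root (C_3). A semisimple Lie algebra decomposes uniquely as the direct sum of simple ideals, one per connected component of its Dynkin diagram, so g ≅ B_7 ⊕ C_3 (dimension 105 + 21 = 126).

B_7 (so(15)) + C_3 (sp(6))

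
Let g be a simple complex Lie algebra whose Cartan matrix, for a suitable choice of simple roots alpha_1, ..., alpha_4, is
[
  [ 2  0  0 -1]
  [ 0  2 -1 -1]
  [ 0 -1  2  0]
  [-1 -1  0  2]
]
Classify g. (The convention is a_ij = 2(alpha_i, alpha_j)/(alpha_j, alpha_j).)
The matrix has rank 4 with 2's on the diagonal. Reading the off-diagonal entries as Dynkin edges (a single edge where a_ij = a_ji = -1; a double or triple edge where a_ij * a_ji = 2 or 3), the diagram is a chain of 4 nodes with single edges (A_4). One simple-root ordering that puts it in standard form is (alpha_1, alpha_4, alpha_2, alpha_3). So the algebra is type A_4, i.e. sl(5).

A4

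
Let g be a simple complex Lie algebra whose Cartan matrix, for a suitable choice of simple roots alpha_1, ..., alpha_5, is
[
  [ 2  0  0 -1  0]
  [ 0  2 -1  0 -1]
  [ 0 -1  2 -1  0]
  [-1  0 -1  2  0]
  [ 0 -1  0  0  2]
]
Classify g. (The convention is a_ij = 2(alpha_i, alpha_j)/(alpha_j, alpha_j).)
A_5 (sl(6))

The matrix has rank 5 with 2's on the diagonal. Reading the off-diagonal entries as Dynkin edges (a single edge where a_ij = a_ji = -1; a double or triple edge where a_ij * a_ji = 2 or 3), the diagram is a chain of 5 nodes with single edges (A_5). One simple-root ordering that puts it in standard form is (alpha_5, alpha_2, alpha_3, alpha_4, alpha_1). So the algebra is type A_5, i.e. sl(6).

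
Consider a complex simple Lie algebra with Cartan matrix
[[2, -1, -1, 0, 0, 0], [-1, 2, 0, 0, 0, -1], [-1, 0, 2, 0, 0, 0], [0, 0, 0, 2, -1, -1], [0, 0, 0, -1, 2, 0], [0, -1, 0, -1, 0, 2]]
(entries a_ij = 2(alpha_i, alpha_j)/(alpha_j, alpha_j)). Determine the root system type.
The matrix has rank 6 with 2's on the diagonal. Reading the off-diagonal entries as Dynkin edges (a single edge where a_ij = a_ji = -1; a double or triple edge where a_ij * a_ji = 2 or 3), the diagram is a chain of 6 nodes with single edges (A_6). One simple-root ordering that puts it in standard form is (alpha_5, alpha_4, alpha_6, alpha_2, alpha_1, alpha_3). So the algebra is type A_6, i.e. sl(7).

A_6 (sl(7))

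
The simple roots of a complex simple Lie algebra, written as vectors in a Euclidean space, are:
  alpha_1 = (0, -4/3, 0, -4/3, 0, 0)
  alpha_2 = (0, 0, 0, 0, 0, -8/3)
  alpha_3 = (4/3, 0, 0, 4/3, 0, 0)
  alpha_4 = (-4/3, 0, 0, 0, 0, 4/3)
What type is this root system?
type C_4

Compute the Cartan integers a_ij = 2(alpha_i, alpha_j)/(alpha_j, alpha_j); the resulting 4x4 Cartan matrix is
[[2, 0, -1, 0], [0, 2, 0, -2], [-1, 0, 2, -1], [0, -1, -1, 2]].
The roots have two lengths (squared-length ratio 2:1); the short ones are alpha_{1,3,4}. The associated Dynkin diagram is a chain of 4 nodes with a double edge at one end; the terminal node there is the unique long simple root (C_4), so the type is C_4 (the algebra sp(8)).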